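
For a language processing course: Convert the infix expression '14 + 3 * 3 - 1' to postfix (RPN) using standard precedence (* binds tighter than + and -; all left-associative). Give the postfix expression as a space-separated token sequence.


Applying the shunting-yard algorithm:
  Operand 14 -> output
  Push '+' onto operator stack -> op-stack: [+]
  Operand 3 -> output
  Push '*' onto operator stack -> op-stack: [+, *]
  Operand 3 -> output
  See '-' (prec 1); top '*' (prec 2) >= it -> pop '*' to output
  See '-' (prec 1); top '+' (prec 1) >= it -> pop '+' to output
  Push '-' onto operator stack -> op-stack: [-]
  Operand 1 -> output
  End of input: pop '-' to output
Postfix result: 14 3 3 * + 1 -

14 3 3 * + 1 -


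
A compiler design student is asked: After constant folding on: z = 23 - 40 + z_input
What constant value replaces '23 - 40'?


Identifying constant sub-expression:
  Original: z = 23 - 40 + z_input
  23 and 40 are both compile-time constants
  Evaluating: 23 - 40 = -17
  After folding: z = -17 + z_input

-17


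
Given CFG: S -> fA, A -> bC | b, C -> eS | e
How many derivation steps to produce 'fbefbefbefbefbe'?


Grammar: S -> fA, A -> bC | b, C -> eS | e
Deriving 'fbefbefbefbefbe':
Step 1: S -> fA => fA
Step 2: A -> bC => fbC
Step 3: C -> eS => fbeS
Step 4: S -> fA => fbefA
Step 5: A -> bC => fbefbC
Step 6: C -> eS => fbefbeS
Step 7: S -> fA => fbefbefA
Step 8: A -> bC => fbefbefbC
Step 9: C -> eS => fbefbefbeS
Step 10: S -> fA => fbefbefbefA
Step 11: A -> bC => fbefbefbefbC
Step 12: C -> eS => fbefbefbefbeS
Step 13: S -> fA => fbefbefbefbefA
Step 14: A -> bC => fbefbefbefbefbC
Step 15: C -> e => fbefbefbefbefbe
Total derivation steps: 15

15


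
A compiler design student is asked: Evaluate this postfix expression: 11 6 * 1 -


Processing tokens left to right:
Push 11, Push 6
Pop 11 and 6, compute 11 * 6 = 66, push 66
Push 1
Pop 66 and 1, compute 66 - 1 = 65, push 65
Stack result: 65

65


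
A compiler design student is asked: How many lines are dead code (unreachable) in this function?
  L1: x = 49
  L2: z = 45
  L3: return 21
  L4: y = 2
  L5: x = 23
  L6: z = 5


Analyzing control flow:
  L1: reachable (before return)
  L2: reachable (before return)
  L3: reachable (return statement)
  L4: DEAD (after return at L3)
  L5: DEAD (after return at L3)
  L6: DEAD (after return at L3)
Return at L3, total lines = 6
Dead lines: L4 through L6
Count: 3

3


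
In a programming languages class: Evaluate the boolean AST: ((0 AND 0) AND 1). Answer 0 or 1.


Step 1: Evaluate inner node
  0 AND 0 = 0
Step 2: Evaluate root node
  0 AND 1 = 0

0


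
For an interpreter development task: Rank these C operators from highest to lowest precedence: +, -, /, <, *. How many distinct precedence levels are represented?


Looking up precedence for each operator:
  + -> precedence 5
  - -> precedence 5
  / -> precedence 6
  < -> precedence 4
  * -> precedence 6
Sorted highest to lowest: /, *, +, -, <
Distinct precedence values: [6, 5, 4]
Number of distinct levels: 3

3


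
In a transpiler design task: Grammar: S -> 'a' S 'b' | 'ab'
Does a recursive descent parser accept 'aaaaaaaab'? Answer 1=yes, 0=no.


Grammar accepts strings of the form a^n b^n (n >= 1)
Word: 'aaaaaaaab'
Counting: 8 a's and 1 b's
Check: 8 == 1? No
Mismatch: a-count != b-count
Rejected

0


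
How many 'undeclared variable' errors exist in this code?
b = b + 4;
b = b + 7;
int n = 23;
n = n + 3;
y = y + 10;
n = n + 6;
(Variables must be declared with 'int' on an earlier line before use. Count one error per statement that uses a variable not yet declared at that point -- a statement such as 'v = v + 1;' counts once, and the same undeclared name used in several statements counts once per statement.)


Scanning code line by line:
  Line 1: use 'b' -> ERROR (undeclared)
  Line 2: use 'b' -> ERROR (undeclared)
  Line 3: declare 'n' -> declared = ['n']
  Line 4: use 'n' -> OK (declared)
  Line 5: use 'y' -> ERROR (undeclared)
  Line 6: use 'n' -> OK (declared)
Total undeclared variable errors: 3

3


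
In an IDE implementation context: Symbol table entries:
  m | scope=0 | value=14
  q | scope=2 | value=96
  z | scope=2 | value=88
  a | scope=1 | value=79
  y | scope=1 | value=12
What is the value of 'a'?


Searching symbol table for 'a':
  m | scope=0 | value=14
  q | scope=2 | value=96
  z | scope=2 | value=88
  a | scope=1 | value=79 <- MATCH
  y | scope=1 | value=12
Found 'a' at scope 1 with value 79

79


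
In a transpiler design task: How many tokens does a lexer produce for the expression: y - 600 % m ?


Scanning 'y - 600 % m'
Token 1: 'y' -> identifier
Token 2: '-' -> operator
Token 3: '600' -> integer_literal
Token 4: '%' -> operator
Token 5: 'm' -> identifier
Total tokens: 5

5


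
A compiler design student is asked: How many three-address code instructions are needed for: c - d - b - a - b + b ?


Expression: c - d - b - a - b + b
Generating three-address code (respecting * over +/- precedence):
  Instruction 1: t1 = c - d
  Instruction 2: t2 = t1 - b
  Instruction 3: t3 = t2 - a
  Instruction 4: t4 = t3 - b
  Instruction 5: t5 = t4 + b
Total instructions: 5

5


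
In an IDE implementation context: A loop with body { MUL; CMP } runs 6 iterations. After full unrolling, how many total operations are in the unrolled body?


Loop body operations: MUL, CMP (2 ops per iteration)
Unrolling 6 iterations:
  Iteration 1: MUL, CMP (2 ops)
  Iteration 2: MUL, CMP (2 ops)
  Iteration 3: MUL, CMP (2 ops)
  Iteration 4: MUL, CMP (2 ops)
  Iteration 5: MUL, CMP (2 ops)
  Iteration 6: MUL, CMP (2 ops)
Total: 6 iterations * 2 ops/iter = 12 operations

12


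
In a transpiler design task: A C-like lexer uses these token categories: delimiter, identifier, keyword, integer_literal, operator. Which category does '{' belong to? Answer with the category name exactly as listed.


Token: '{'
Checking categories:
  identifier: no
  integer_literal: no
  operator: no
  keyword: no
  delimiter: YES
Category: delimiter

delimiter


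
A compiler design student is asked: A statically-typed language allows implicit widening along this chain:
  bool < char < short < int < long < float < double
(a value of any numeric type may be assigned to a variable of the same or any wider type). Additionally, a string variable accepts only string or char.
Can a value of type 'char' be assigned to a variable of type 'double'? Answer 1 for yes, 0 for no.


Target variable type: double
Source value type: char
Numeric ranks: char=1, double=6
Widening allowed iff rank(source) <= rank(target): 1 <= 6? Yes
Result: 1

1


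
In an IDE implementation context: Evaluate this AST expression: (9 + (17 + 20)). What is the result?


Expression: (9 + (17 + 20))
Evaluating step by step:
  17 + 20 = 37
  9 + 37 = 46
Result: 46

46


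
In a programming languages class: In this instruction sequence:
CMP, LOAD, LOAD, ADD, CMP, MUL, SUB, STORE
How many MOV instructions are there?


Scanning instruction sequence for MOV:
  Position 1: CMP
  Position 2: LOAD
  Position 3: LOAD
  Position 4: ADD
  Position 5: CMP
  Position 6: MUL
  Position 7: SUB
  Position 8: STORE
Matches at positions: []
Total MOV count: 0

0


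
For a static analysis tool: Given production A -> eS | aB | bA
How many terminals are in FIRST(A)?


Production: A -> eS | aB | bA
Examining each alternative for leading terminals:
  A -> eS : first terminal = 'e'
  A -> aB : first terminal = 'a'
  A -> bA : first terminal = 'b'
FIRST(A) = {a, b, e}
Count: 3

3


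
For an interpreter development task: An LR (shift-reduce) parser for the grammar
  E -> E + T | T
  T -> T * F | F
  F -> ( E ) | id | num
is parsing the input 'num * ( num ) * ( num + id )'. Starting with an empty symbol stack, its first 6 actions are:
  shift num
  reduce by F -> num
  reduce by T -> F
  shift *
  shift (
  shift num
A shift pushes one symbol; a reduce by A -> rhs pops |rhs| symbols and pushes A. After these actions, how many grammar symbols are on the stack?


Tracking the symbol stack through each action:
  Action 1: shift 'num' : push -> stack = [num] (size 1)
  Action 2: reduce by F -> num : pop 1, push F -> stack = [F] (size 1)
  Action 3: reduce by T -> F : pop 1, push T -> stack = [T] (size 1)
  Action 4: shift '*' : push -> stack = [T, *] (size 2)
  Action 5: shift '(' : push -> stack = [T, *, (] (size 3)
  Action 6: shift 'num' : push -> stack = [T, *, (, num] (size 4)
Final stack size: 4

4


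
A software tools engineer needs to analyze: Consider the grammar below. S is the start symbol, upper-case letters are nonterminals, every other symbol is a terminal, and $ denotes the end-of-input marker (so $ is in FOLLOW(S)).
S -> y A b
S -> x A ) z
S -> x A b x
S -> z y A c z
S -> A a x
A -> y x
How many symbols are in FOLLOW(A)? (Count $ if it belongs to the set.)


S is the start symbol and does not occur in any rule body, so FOLLOW(S) = {$}.
Examining every occurrence of A in a rule body:
  S -> y A b : A is followed by terminal 'b' -> add 'b'
  S -> x A ) z : A is followed by terminal ')' -> add ')'
  S -> x A b x : A is followed by terminal 'b' -> add 'b' (already in the set)
  S -> z y A c z : A is followed by terminal 'c' -> add 'c'
  S -> A a x : A is followed by terminal 'a' -> add 'a'
  A -> y x : A does not occur in the body -> contributes nothing
FOLLOW(A) = {), a, b, c}
Count: 4

4


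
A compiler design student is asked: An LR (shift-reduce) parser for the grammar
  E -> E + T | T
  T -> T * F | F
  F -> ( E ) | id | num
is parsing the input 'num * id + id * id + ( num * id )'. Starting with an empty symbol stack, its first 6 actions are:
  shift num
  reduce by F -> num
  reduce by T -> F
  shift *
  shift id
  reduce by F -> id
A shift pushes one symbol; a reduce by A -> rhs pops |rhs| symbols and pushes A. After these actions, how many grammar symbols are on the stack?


Tracking the symbol stack through each action:
  Action 1: shift 'num' : push -> stack = [num] (size 1)
  Action 2: reduce by F -> num : pop 1, push F -> stack = [F] (size 1)
  Action 3: reduce by T -> F : pop 1, push T -> stack = [T] (size 1)
  Action 4: shift '*' : push -> stack = [T, *] (size 2)
  Action 5: shift 'id' : push -> stack = [T, *, id] (size 3)
  Action 6: reduce by F -> id : pop 1, push F -> stack = [T, *, F] (size 3)
Final stack size: 3

3


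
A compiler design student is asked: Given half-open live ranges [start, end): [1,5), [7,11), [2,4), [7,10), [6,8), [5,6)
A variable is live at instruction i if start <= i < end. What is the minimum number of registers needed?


Live ranges:
  Var0: [1, 5)
  Var1: [7, 11)
  Var2: [2, 4)
  Var3: [7, 10)
  Var4: [6, 8)
  Var5: [5, 6)
Sweep-line events (position, delta, active):
  pos=1 start -> active=1
  pos=2 start -> active=2
  pos=4 end -> active=1
  pos=5 end -> active=0
  pos=5 start -> active=1
  pos=6 end -> active=0
  pos=6 start -> active=1
  pos=7 start -> active=2
  pos=7 start -> active=3
  pos=8 end -> active=2
  pos=10 end -> active=1
  pos=11 end -> active=0
Maximum simultaneous active: 3
Minimum registers needed: 3

3


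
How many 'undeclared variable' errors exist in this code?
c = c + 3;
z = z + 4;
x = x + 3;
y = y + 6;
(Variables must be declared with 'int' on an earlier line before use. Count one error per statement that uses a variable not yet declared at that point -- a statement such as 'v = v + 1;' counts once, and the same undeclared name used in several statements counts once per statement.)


Scanning code line by line:
  Line 1: use 'c' -> ERROR (undeclared)
  Line 2: use 'z' -> ERROR (undeclared)
  Line 3: use 'x' -> ERROR (undeclared)
  Line 4: use 'y' -> ERROR (undeclared)
Total undeclared variable errors: 4

4


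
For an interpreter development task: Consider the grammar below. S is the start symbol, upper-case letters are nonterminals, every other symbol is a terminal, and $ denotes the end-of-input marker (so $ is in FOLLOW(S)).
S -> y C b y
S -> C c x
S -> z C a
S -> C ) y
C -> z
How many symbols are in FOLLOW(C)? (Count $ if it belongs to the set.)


S is the start symbol and does not occur in any rule body, so FOLLOW(S) = {$}.
Examining every occurrence of C in a rule body:
  S -> y C b y : C is followed by terminal 'b' -> add 'b'
  S -> C c x : C is followed by terminal 'c' -> add 'c'
  S -> z C a : C is followed by terminal 'a' -> add 'a'
  S -> C ) y : C is followed by terminal ')' -> add ')'
  C -> z : C does not occur in the body -> contributes nothing
FOLLOW(C) = {), a, b, c}
Count: 4

4


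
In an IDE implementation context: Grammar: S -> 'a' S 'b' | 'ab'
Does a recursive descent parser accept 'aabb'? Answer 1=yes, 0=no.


Grammar accepts strings of the form a^n b^n (n >= 1)
Word: 'aabb'
Counting: 2 a's and 2 b's
Check: 2 == 2? Yes
Derivation (S -> aSb applied 1 time(s), then S -> ab): S => aSb => aabb
Accepted

1


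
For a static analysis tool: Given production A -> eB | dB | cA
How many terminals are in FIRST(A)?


Production: A -> eB | dB | cA
Examining each alternative for leading terminals:
  A -> eB : first terminal = 'e'
  A -> dB : first terminal = 'd'
  A -> cA : first terminal = 'c'
FIRST(A) = {c, d, e}
Count: 3

3


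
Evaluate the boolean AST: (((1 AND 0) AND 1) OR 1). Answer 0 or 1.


Step 1: Evaluate inner node
  1 AND 0 = 0
Step 2: Evaluate next node
  0 AND 1 = 0
Step 3: Evaluate root node
  0 OR 1 = 1

1


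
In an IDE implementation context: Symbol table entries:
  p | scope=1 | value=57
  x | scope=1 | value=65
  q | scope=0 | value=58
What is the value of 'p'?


Searching symbol table for 'p':
  p | scope=1 | value=57 <- MATCH
  x | scope=1 | value=65
  q | scope=0 | value=58
Found 'p' at scope 1 with value 57

57


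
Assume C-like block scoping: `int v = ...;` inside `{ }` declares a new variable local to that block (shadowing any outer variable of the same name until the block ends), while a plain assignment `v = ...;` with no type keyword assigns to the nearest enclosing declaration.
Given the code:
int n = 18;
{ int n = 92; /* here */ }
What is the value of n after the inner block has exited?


Analyzing scoping rules:
Outer scope: declares n = 18
Inner block: 'int n = 92;' declares a NEW n that shadows the outer one
When the block exits the inner n goes out of scope; the outer n was never modified -> 18
Result: 18

18


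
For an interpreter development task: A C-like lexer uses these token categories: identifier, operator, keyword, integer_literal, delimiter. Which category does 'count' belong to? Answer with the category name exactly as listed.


Token: 'count'
Checking categories:
  identifier: YES
  integer_literal: no
  operator: no
  keyword: no
  delimiter: no
Category: identifier

identifier


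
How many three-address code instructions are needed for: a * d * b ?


Expression: a * d * b
Generating three-address code (respecting * over +/- precedence):
  Instruction 1: t1 = a * d
  Instruction 2: t2 = t1 * b
Total instructions: 2

2


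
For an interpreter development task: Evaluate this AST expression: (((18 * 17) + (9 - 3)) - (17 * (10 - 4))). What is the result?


Expression: (((18 * 17) + (9 - 3)) - (17 * (10 - 4)))
Evaluating step by step:
  18 * 17 = 306
  9 - 3 = 6
  306 + 6 = 312
  10 - 4 = 6
  17 * 6 = 102
  312 - 102 = 210
Result: 210

210


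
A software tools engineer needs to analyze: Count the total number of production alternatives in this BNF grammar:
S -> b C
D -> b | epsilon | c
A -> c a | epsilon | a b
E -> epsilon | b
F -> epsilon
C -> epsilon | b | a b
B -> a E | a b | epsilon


Counting alternatives per rule:
  S: 1 alternative(s)
  D: 3 alternative(s)
  A: 3 alternative(s)
  E: 2 alternative(s)
  F: 1 alternative(s)
  C: 3 alternative(s)
  B: 3 alternative(s)
Sum: 1 + 3 + 3 + 2 + 1 + 3 + 3 = 16

16


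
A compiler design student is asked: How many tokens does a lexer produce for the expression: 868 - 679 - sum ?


Scanning '868 - 679 - sum'
Token 1: '868' -> integer_literal
Token 2: '-' -> operator
Token 3: '679' -> integer_literal
Token 4: '-' -> operator
Token 5: 'sum' -> identifier
Total tokens: 5

5


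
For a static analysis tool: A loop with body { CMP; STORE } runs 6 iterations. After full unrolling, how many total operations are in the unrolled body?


Loop body operations: CMP, STORE (2 ops per iteration)
Unrolling 6 iterations:
  Iteration 1: CMP, STORE (2 ops)
  Iteration 2: CMP, STORE (2 ops)
  Iteration 3: CMP, STORE (2 ops)
  Iteration 4: CMP, STORE (2 ops)
  Iteration 5: CMP, STORE (2 ops)
  Iteration 6: CMP, STORE (2 ops)
Total: 6 iterations * 2 ops/iter = 12 operations

12


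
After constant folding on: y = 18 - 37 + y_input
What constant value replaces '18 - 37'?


Identifying constant sub-expression:
  Original: y = 18 - 37 + y_input
  18 and 37 are both compile-time constants
  Evaluating: 18 - 37 = -19
  After folding: y = -19 + y_input

-19


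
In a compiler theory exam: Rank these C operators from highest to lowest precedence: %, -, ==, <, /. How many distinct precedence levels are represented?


Looking up precedence for each operator:
  % -> precedence 6
  - -> precedence 5
  == -> precedence 3
  < -> precedence 4
  / -> precedence 6
Sorted highest to lowest: %, /, -, <, ==
Distinct precedence values: [6, 5, 4, 3]
Number of distinct levels: 4

4


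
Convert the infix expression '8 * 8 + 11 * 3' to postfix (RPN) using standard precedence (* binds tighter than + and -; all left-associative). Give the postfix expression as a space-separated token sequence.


Applying the shunting-yard algorithm:
  Operand 8 -> output
  Push '*' onto operator stack -> op-stack: [*]
  Operand 8 -> output
  See '+' (prec 1); top '*' (prec 2) >= it -> pop '*' to output
  Push '+' onto operator stack -> op-stack: [+]
  Operand 11 -> output
  Push '*' onto operator stack -> op-stack: [+, *]
  Operand 3 -> output
  End of input: pop '*' to output
  End of input: pop '+' to output
Postfix result: 8 8 * 11 3 * +

8 8 * 11 3 * +


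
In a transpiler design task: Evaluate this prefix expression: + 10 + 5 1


Parsing prefix expression: + 10 + 5 1
Step 1: Innermost operation '+ 5 1'
  5 + 1 = 6
Step 2: Outer operation '+ 10 [6]'
  10 + 6 = 16

16


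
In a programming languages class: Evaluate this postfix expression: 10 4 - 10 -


Processing tokens left to right:
Push 10, Push 4
Pop 10 and 4, compute 10 - 4 = 6, push 6
Push 10
Pop 6 and 10, compute 6 - 10 = -4, push -4
Stack result: -4

-4


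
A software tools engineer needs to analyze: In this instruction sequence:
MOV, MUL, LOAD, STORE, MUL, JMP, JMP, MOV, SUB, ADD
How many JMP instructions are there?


Scanning instruction sequence for JMP:
  Position 1: MOV
  Position 2: MUL
  Position 3: LOAD
  Position 4: STORE
  Position 5: MUL
  Position 6: JMP <- MATCH
  Position 7: JMP <- MATCH
  Position 8: MOV
  Position 9: SUB
  Position 10: ADD
Matches at positions: [6, 7]
Total JMP count: 2

2


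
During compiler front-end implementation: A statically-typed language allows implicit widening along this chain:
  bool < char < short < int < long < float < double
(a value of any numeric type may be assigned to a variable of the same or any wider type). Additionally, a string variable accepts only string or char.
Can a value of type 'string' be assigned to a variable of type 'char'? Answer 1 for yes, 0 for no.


Target variable type: char
Source value type: string
Rule: string cannot widen to any numeric type
Result: 0

0


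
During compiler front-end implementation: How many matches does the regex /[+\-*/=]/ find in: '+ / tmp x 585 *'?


Pattern: /[+\-*/=]/ (operators)
Input: '+ / tmp x 585 *'
Scanning for matches:
  Match 1: '+'
  Match 2: '/'
  Match 3: '*'
Total matches: 3

3


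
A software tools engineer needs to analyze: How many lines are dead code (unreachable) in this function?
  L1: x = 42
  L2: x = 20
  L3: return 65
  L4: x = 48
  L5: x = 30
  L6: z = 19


Analyzing control flow:
  L1: reachable (before return)
  L2: reachable (before return)
  L3: reachable (return statement)
  L4: DEAD (after return at L3)
  L5: DEAD (after return at L3)
  L6: DEAD (after return at L3)
Return at L3, total lines = 6
Dead lines: L4 through L6
Count: 3

3


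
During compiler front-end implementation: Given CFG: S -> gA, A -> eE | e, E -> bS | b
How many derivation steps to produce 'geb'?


Grammar: S -> gA, A -> eE | e, E -> bS | b
Deriving 'geb':
Step 1: S -> gA => gA
Step 2: A -> eE => geE
Step 3: E -> b => geb
Total derivation steps: 3

3


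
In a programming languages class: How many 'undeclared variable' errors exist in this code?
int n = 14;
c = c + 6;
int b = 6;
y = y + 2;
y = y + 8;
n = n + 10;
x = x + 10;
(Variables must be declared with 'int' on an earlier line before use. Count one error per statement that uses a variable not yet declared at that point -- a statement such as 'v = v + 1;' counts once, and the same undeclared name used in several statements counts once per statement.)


Scanning code line by line:
  Line 1: declare 'n' -> declared = ['n']
  Line 2: use 'c' -> ERROR (undeclared)
  Line 3: declare 'b' -> declared = ['b', 'n']
  Line 4: use 'y' -> ERROR (undeclared)
  Line 5: use 'y' -> ERROR (undeclared)
  Line 6: use 'n' -> OK (declared)
  Line 7: use 'x' -> ERROR (undeclared)
Total undeclared variable errors: 4

4


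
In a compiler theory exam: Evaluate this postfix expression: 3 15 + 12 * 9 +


Processing tokens left to right:
Push 3, Push 15
Pop 3 and 15, compute 3 + 15 = 18, push 18
Push 12
Pop 18 and 12, compute 18 * 12 = 216, push 216
Push 9
Pop 216 and 9, compute 216 + 9 = 225, push 225
Stack result: 225

225


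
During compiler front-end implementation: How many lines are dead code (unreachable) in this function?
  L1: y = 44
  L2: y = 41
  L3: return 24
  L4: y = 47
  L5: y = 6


Analyzing control flow:
  L1: reachable (before return)
  L2: reachable (before return)
  L3: reachable (return statement)
  L4: DEAD (after return at L3)
  L5: DEAD (after return at L3)
Return at L3, total lines = 5
Dead lines: L4 through L5
Count: 2

2


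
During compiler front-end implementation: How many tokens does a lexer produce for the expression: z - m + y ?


Scanning 'z - m + y'
Token 1: 'z' -> identifier
Token 2: '-' -> operator
Token 3: 'm' -> identifier
Token 4: '+' -> operator
Token 5: 'y' -> identifier
Total tokens: 5

5


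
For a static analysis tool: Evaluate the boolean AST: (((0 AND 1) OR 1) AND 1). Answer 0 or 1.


Step 1: Evaluate inner node
  0 AND 1 = 0
Step 2: Evaluate next node
  0 OR 1 = 1
Step 3: Evaluate root node
  1 AND 1 = 1

1


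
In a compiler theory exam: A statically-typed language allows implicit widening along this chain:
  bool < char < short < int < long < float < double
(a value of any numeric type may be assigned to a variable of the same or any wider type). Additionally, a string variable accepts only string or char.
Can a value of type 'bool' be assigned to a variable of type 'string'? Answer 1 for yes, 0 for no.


Target variable type: string
Source value type: bool
Rule: string accepts only {string, char}
  source 'bool' in {string, char}? No
Result: 0

0


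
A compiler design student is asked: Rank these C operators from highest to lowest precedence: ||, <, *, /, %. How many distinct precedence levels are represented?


Looking up precedence for each operator:
  || -> precedence 1
  < -> precedence 4
  * -> precedence 6
  / -> precedence 6
  % -> precedence 6
Sorted highest to lowest: *, /, %, <, ||
Distinct precedence values: [6, 4, 1]
Number of distinct levels: 3

3


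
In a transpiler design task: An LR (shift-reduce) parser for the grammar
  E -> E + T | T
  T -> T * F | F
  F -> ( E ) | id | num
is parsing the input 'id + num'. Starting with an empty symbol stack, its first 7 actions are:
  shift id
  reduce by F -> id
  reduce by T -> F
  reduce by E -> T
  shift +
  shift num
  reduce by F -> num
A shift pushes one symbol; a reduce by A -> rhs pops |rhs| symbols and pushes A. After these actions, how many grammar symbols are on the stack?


Tracking the symbol stack through each action:
  Action 1: shift 'id' : push -> stack = [id] (size 1)
  Action 2: reduce by F -> id : pop 1, push F -> stack = [F] (size 1)
  Action 3: reduce by T -> F : pop 1, push T -> stack = [T] (size 1)
  Action 4: reduce by E -> T : pop 1, push E -> stack = [E] (size 1)
  Action 5: shift '+' : push -> stack = [E, +] (size 2)
  Action 6: shift 'num' : push -> stack = [E, +, num] (size 3)
  Action 7: reduce by F -> num : pop 1, push F -> stack = [E, +, F] (size 3)
Final stack size: 3

3


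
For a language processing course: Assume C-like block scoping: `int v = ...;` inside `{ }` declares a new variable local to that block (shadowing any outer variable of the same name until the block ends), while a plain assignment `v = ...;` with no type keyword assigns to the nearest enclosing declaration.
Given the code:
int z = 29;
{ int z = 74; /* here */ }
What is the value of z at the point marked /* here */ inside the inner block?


Analyzing scoping rules:
Outer scope: declares z = 29
Inner block: 'int z = 74;' declares a NEW z that shadows the outer one
Inside the block the inner declaration is in scope -> 74
Result: 74

74


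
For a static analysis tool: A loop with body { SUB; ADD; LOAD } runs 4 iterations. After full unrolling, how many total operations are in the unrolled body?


Loop body operations: SUB, ADD, LOAD (3 ops per iteration)
Unrolling 4 iterations:
  Iteration 1: SUB, ADD, LOAD (3 ops)
  Iteration 2: SUB, ADD, LOAD (3 ops)
  Iteration 3: SUB, ADD, LOAD (3 ops)
  Iteration 4: SUB, ADD, LOAD (3 ops)
Total: 4 iterations * 3 ops/iter = 12 operations

12


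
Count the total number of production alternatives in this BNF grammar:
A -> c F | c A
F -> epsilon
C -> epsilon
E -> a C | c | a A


Counting alternatives per rule:
  A: 2 alternative(s)
  F: 1 alternative(s)
  C: 1 alternative(s)
  E: 3 alternative(s)
Sum: 2 + 1 + 1 + 3 = 7

7


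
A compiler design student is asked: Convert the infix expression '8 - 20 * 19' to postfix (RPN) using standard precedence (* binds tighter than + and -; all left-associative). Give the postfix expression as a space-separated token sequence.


Applying the shunting-yard algorithm:
  Operand 8 -> output
  Push '-' onto operator stack -> op-stack: [-]
  Operand 20 -> output
  Push '*' onto operator stack -> op-stack: [-, *]
  Operand 19 -> output
  End of input: pop '*' to output
  End of input: pop '-' to output
Postfix result: 8 20 19 * -

8 20 19 * -


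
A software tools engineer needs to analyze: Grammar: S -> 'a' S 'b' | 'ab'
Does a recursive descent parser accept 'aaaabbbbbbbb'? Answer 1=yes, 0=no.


Grammar accepts strings of the form a^n b^n (n >= 1)
Word: 'aaaabbbbbbbb'
Counting: 4 a's and 8 b's
Check: 4 == 8? No
Mismatch: a-count != b-count
Rejected

0


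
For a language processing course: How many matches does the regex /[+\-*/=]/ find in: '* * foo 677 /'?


Pattern: /[+\-*/=]/ (operators)
Input: '* * foo 677 /'
Scanning for matches:
  Match 1: '*'
  Match 2: '*'
  Match 3: '/'
Total matches: 3

3


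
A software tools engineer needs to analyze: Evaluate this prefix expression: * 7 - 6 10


Parsing prefix expression: * 7 - 6 10
Step 1: Innermost operation '- 6 10'
  6 - 10 = -4
Step 2: Outer operation '* 7 [-4]'
  7 * -4 = -28

-28


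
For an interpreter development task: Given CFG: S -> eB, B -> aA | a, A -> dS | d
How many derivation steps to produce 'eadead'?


Grammar: S -> eB, B -> aA | a, A -> dS | d
Deriving 'eadead':
Step 1: S -> eB => eB
Step 2: B -> aA => eaA
Step 3: A -> dS => eadS
Step 4: S -> eB => eadeB
Step 5: B -> aA => eadeaA
Step 6: A -> d => eadead
Total derivation steps: 6

6


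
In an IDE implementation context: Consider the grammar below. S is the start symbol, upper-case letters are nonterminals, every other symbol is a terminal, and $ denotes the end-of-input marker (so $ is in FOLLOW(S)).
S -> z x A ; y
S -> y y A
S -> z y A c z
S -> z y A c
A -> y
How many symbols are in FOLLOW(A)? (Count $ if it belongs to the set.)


S is the start symbol and does not occur in any rule body, so FOLLOW(S) = {$}.
Examining every occurrence of A in a rule body:
  S -> z x A ; y : A is followed by terminal ';' -> add ';'
  S -> y y A : A is at the right end -> add FOLLOW(S) = {$}
  S -> z y A c z : A is followed by terminal 'c' -> add 'c'
  S -> z y A c : A is followed by terminal 'c' -> add 'c' (already in the set)
  A -> y : A does not occur in the body -> contributes nothing
FOLLOW(A) = {;, c, $}
Count: 3

3


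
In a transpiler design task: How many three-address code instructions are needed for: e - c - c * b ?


Expression: e - c - c * b
Generating three-address code (respecting * over +/- precedence):
  Instruction 1: t1 = c * b
  Instruction 2: t2 = e - c
  Instruction 3: t3 = t2 - t1
Total instructions: 3

3


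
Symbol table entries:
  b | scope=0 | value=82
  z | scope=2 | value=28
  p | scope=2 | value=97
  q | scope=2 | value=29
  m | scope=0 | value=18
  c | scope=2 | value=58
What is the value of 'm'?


Searching symbol table for 'm':
  b | scope=0 | value=82
  z | scope=2 | value=28
  p | scope=2 | value=97
  q | scope=2 | value=29
  m | scope=0 | value=18 <- MATCH
  c | scope=2 | value=58
Found 'm' at scope 0 with value 18

18


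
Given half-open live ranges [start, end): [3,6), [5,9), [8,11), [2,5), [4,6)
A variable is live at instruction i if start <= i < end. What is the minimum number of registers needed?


Live ranges:
  Var0: [3, 6)
  Var1: [5, 9)
  Var2: [8, 11)
  Var3: [2, 5)
  Var4: [4, 6)
Sweep-line events (position, delta, active):
  pos=2 start -> active=1
  pos=3 start -> active=2
  pos=4 start -> active=3
  pos=5 end -> active=2
  pos=5 start -> active=3
  pos=6 end -> active=2
  pos=6 end -> active=1
  pos=8 start -> active=2
  pos=9 end -> active=1
  pos=11 end -> active=0
Maximum simultaneous active: 3
Minimum registers needed: 3

3


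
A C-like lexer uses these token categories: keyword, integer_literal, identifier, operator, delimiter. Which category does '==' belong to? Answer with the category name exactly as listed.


Token: '=='
Checking categories:
  identifier: no
  integer_literal: no
  operator: YES
  keyword: no
  delimiter: no
Category: operator

operator


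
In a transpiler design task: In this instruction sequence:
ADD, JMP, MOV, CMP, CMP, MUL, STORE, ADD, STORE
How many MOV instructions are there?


Scanning instruction sequence for MOV:
  Position 1: ADD
  Position 2: JMP
  Position 3: MOV <- MATCH
  Position 4: CMP
  Position 5: CMP
  Position 6: MUL
  Position 7: STORE
  Position 8: ADD
  Position 9: STORE
Matches at positions: [3]
Total MOV count: 1

1


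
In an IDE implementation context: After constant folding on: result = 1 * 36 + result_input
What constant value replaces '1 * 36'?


Identifying constant sub-expression:
  Original: result = 1 * 36 + result_input
  1 and 36 are both compile-time constants
  Evaluating: 1 * 36 = 36
  After folding: result = 36 + result_input

36


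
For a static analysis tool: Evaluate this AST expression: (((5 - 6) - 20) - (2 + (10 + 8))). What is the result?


Expression: (((5 - 6) - 20) - (2 + (10 + 8)))
Evaluating step by step:
  5 - 6 = -1
  -1 - 20 = -21
  10 + 8 = 18
  2 + 18 = 20
  -21 - 20 = -41
Result: -41

-41


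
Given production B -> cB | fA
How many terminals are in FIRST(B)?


Production: B -> cB | fA
Examining each alternative for leading terminals:
  B -> cB : first terminal = 'c'
  B -> fA : first terminal = 'f'
FIRST(B) = {c, f}
Count: 2

2


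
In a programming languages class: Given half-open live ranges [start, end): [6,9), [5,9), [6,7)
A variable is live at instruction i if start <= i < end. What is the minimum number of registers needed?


Live ranges:
  Var0: [6, 9)
  Var1: [5, 9)
  Var2: [6, 7)
Sweep-line events (position, delta, active):
  pos=5 start -> active=1
  pos=6 start -> active=2
  pos=6 start -> active=3
  pos=7 end -> active=2
  pos=9 end -> active=1
  pos=9 end -> active=0
Maximum simultaneous active: 3
Minimum registers needed: 3

3


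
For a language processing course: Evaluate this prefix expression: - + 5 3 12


Parsing prefix expression: - + 5 3 12
Step 1: Innermost operation '+ 5 3'
  5 + 3 = 8
Step 2: Outer operation '- [8] 12'
  8 - 12 = -4

-4


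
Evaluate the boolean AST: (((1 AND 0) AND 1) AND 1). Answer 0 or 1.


Step 1: Evaluate inner node
  1 AND 0 = 0
Step 2: Evaluate next node
  0 AND 1 = 0
Step 3: Evaluate root node
  0 AND 1 = 0

0


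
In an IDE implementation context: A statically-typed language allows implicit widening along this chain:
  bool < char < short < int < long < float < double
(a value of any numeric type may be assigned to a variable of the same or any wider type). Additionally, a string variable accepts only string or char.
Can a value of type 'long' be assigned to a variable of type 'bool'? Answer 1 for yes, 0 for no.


Target variable type: bool
Source value type: long
Numeric ranks: long=4, bool=0
Widening allowed iff rank(source) <= rank(target): 4 <= 0? No
Result: 0

0


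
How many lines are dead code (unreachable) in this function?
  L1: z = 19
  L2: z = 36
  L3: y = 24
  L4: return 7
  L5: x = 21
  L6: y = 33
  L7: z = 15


Analyzing control flow:
  L1: reachable (before return)
  L2: reachable (before return)
  L3: reachable (before return)
  L4: reachable (return statement)
  L5: DEAD (after return at L4)
  L6: DEAD (after return at L4)
  L7: DEAD (after return at L4)
Return at L4, total lines = 7
Dead lines: L5 through L7
Count: 3

3


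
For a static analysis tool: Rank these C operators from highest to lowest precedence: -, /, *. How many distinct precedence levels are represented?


Looking up precedence for each operator:
  - -> precedence 5
  / -> precedence 6
  * -> precedence 6
Sorted highest to lowest: /, *, -
Distinct precedence values: [6, 5]
Number of distinct levels: 2

2


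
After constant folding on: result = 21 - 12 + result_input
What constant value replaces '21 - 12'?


Identifying constant sub-expression:
  Original: result = 21 - 12 + result_input
  21 and 12 are both compile-time constants
  Evaluating: 21 - 12 = 9
  After folding: result = 9 + result_input

9


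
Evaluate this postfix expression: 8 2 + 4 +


Processing tokens left to right:
Push 8, Push 2
Pop 8 and 2, compute 8 + 2 = 10, push 10
Push 4
Pop 10 and 4, compute 10 + 4 = 14, push 14
Stack result: 14

14


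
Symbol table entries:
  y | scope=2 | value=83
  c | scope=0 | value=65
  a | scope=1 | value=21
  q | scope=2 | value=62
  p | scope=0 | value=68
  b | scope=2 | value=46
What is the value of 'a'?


Searching symbol table for 'a':
  y | scope=2 | value=83
  c | scope=0 | value=65
  a | scope=1 | value=21 <- MATCH
  q | scope=2 | value=62
  p | scope=0 | value=68
  b | scope=2 | value=46
Found 'a' at scope 1 with value 21

21


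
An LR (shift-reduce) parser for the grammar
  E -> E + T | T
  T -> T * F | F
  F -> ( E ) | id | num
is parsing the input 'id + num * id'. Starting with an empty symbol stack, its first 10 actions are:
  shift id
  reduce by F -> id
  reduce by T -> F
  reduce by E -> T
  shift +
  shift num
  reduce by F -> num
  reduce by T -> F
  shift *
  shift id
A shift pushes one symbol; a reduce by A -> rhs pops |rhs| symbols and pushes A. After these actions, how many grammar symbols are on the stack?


Tracking the symbol stack through each action:
  Action 1: shift 'id' : push -> stack = [id] (size 1)
  Action 2: reduce by F -> id : pop 1, push F -> stack = [F] (size 1)
  Action 3: reduce by T -> F : pop 1, push T -> stack = [T] (size 1)
  Action 4: reduce by E -> T : pop 1, push E -> stack = [E] (size 1)
  Action 5: shift '+' : push -> stack = [E, +] (size 2)
  Action 6: shift 'num' : push -> stack = [E, +, num] (size 3)
  Action 7: reduce by F -> num : pop 1, push F -> stack = [E, +, F] (size 3)
  Action 8: reduce by T -> F : pop 1, push T -> stack = [E, +, T] (size 3)
  Action 9: shift '*' : push -> stack = [E, +, T, *] (size 4)
  Action 10: shift 'id' : push -> stack = [E, +, T, *, id] (size 5)
Final stack size: 5

5


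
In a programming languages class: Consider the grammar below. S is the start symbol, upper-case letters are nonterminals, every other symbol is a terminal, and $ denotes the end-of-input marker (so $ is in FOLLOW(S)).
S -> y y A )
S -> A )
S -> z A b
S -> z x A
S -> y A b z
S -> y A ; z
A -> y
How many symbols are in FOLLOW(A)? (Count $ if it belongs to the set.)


S is the start symbol and does not occur in any rule body, so FOLLOW(S) = {$}.
Examining every occurrence of A in a rule body:
  S -> y y A ) : A is followed by terminal ')' -> add ')'
  S -> A ) : A is followed by terminal ')' -> add ')' (already in the set)
  S -> z A b : A is followed by terminal 'b' -> add 'b'
  S -> z x A : A is at the right end -> add FOLLOW(S) = {$}
  S -> y A b z : A is followed by terminal 'b' -> add 'b' (already in the set)
  S -> y A ; z : A is followed by terminal ';' -> add ';'
  A -> y : A does not occur in the body -> contributes nothing
FOLLOW(A) = {), ;, b, $}
Count: 4

4


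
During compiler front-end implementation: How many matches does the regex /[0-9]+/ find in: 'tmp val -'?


Pattern: /[0-9]+/ (int literals)
Input: 'tmp val -'
Scanning for matches:
Total matches: 0

0


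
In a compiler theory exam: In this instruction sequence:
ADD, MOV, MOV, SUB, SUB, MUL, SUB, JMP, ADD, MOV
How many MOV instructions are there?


Scanning instruction sequence for MOV:
  Position 1: ADD
  Position 2: MOV <- MATCH
  Position 3: MOV <- MATCH
  Position 4: SUB
  Position 5: SUB
  Position 6: MUL
  Position 7: SUB
  Position 8: JMP
  Position 9: ADD
  Position 10: MOV <- MATCH
Matches at positions: [2, 3, 10]
Total MOV count: 3

3


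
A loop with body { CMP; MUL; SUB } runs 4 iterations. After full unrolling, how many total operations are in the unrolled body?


Loop body operations: CMP, MUL, SUB (3 ops per iteration)
Unrolling 4 iterations:
  Iteration 1: CMP, MUL, SUB (3 ops)
  Iteration 2: CMP, MUL, SUB (3 ops)
  Iteration 3: CMP, MUL, SUB (3 ops)
  Iteration 4: CMP, MUL, SUB (3 ops)
Total: 4 iterations * 3 ops/iter = 12 operations

12


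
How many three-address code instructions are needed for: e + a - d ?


Expression: e + a - d
Generating three-address code (respecting * over +/- precedence):
  Instruction 1: t1 = e + a
  Instruction 2: t2 = t1 - d
Total instructions: 2

2


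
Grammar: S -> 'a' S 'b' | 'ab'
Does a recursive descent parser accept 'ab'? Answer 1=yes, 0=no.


Grammar accepts strings of the form a^n b^n (n >= 1)
Word: 'ab'
Counting: 1 a's and 1 b's
Check: 1 == 1? Yes
Derivation (S -> aSb applied 0 time(s), then S -> ab): S => ab
Accepted

1


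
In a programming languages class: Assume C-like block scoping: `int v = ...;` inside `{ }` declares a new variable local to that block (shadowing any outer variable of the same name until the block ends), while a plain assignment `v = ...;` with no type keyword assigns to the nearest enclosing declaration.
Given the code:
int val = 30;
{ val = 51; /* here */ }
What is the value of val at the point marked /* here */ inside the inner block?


Analyzing scoping rules:
Outer scope: declares val = 30
Inner block: 'val = 51;' has no type keyword, so it is an assignment to the outer val (no shadowing)
Inside the block, after the assignment -> 51
Result: 51

51


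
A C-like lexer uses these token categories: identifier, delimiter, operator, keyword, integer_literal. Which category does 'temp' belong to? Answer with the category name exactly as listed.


Token: 'temp'
Checking categories:
  identifier: YES
  integer_literal: no
  operator: no
  keyword: no
  delimiter: no
Category: identifier

identifier


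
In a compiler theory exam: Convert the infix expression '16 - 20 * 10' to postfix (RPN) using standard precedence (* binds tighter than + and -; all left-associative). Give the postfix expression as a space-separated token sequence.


Applying the shunting-yard algorithm:
  Operand 16 -> output
  Push '-' onto operator stack -> op-stack: [-]
  Operand 20 -> output
  Push '*' onto operator stack -> op-stack: [-, *]
  Operand 10 -> output
  End of input: pop '*' to output
  End of input: pop '-' to output
Postfix result: 16 20 10 * -

16 20 10 * -
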